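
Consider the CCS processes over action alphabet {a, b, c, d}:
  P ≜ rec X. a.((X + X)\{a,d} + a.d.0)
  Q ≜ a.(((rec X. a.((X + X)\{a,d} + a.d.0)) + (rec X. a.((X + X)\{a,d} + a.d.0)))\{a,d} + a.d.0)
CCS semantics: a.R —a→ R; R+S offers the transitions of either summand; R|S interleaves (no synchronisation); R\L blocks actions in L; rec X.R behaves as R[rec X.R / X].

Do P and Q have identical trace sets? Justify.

trace-equivalent

P's transition system — 4 states:
  s0 = rec X. a.((X + X)\{a,d} + a.d.0) → —a→ s1
  s1 = ((rec X. a.((X + X)\{a,d} + a.d.0)) + (rec X. a.((X + X)\{a,d} + a.d.0)))\{a,d} + a.d.0 → —a→ s2
  s2 = d.0 → —d→ s3
  s3 = 0 → deadlocked
Q's transition system — 4 states:
  t0 = a.(((rec X. a.((X + X)\{a,d} + a.d.0)) + (rec X. a.((X + X)\{a,d} + a.d.0)))\{a,d} + a.d.0) → —a→ t1
  t1 = ((rec X. a.((X + X)\{a,d} + a.d.0)) + (rec X. a.((X + X)\{a,d} + a.d.0)))\{a,d} + a.d.0 → —a→ t2
  t2 = d.0 → —d→ t3
  t3 = 0 → deadlocked
Coarsest stable partition (strong bisimilarity classes):
  B0 = {s0, t0}
  B1 = {s1, t1}
  B2 = {s2, t2}
  B3 = {s3, t3}
s0 ∈ B0, t0 ∈ B0 → same block
Bisimilar ⇒ trace-equivalent.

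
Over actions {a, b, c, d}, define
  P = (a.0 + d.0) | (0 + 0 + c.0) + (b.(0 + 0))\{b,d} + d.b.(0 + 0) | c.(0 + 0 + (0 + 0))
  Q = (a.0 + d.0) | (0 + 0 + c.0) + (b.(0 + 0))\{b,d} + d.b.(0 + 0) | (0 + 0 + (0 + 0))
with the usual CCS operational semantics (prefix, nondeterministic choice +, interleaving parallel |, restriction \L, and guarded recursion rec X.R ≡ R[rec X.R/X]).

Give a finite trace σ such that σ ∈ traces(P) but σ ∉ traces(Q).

P's transition system — 9 states:
  s0 = (a.0 + d.0) | (0 + 0 + c.0) + (b.(0 + 0))\{b,d} + d.b.(0 + 0) | c.(0 + 0 + (0 + 0)) :: ··a··> s1, ··c··> s2, ··c··> s3, ··d··> s1, ··d··> s4
  s1 = 0 | (0 + 0 + c.0) :: ··c··> s5
  s2 = (a.0 + d.0) | 0 :: ··a··> s5, ··d··> s5
  s3 = d.b.(0 + 0) | (0 + 0 + (0 + 0)) :: ··d··> s6
  s4 = b.(0 + 0) | c.(0 + 0 + (0 + 0)) :: ··b··> s7, ··c··> s6
  s5 = 0 | 0 :: (no moves)
  s6 = b.(0 + 0) | (0 + 0 + (0 + 0)) :: ··b··> s8
  s7 = (0 + 0) | c.(0 + 0 + (0 + 0)) :: ··c··> s8
  s8 = (0 + 0) | (0 + 0 + (0 + 0)) :: (no moves)
Q's transition system — 6 states:
  t0 = (a.0 + d.0) | (0 + 0 + c.0) + (b.(0 + 0))\{b,d} + d.b.(0 + 0) | (0 + 0 + (0 + 0)) :: ··a··> t1, ··c··> t2, ··d··> t1, ··d··> t3
  t1 = 0 | (0 + 0 + c.0) :: ··c··> t4
  t2 = (a.0 + d.0) | 0 :: ··a··> t4, ··d··> t4
  t3 = b.(0 + 0) | (0 + 0 + (0 + 0)) :: ··b··> t5
  t4 = 0 | 0 :: (no moves)
  t5 = (0 + 0) | (0 + 0 + (0 + 0)) :: (no moves)
Executing cdb from P (initial set {s0}):
  after c @ step 1: {s2, s3}
  after d @ step 2: {s5, s6}
  after b @ step 3: {s8}
  P completes σ.
Executing cdb from Q (initial set {t0}):
  after c @ step 1: {t2}
  after d @ step 2: {t4}
  after b @ step 3: no successor for Q

cdb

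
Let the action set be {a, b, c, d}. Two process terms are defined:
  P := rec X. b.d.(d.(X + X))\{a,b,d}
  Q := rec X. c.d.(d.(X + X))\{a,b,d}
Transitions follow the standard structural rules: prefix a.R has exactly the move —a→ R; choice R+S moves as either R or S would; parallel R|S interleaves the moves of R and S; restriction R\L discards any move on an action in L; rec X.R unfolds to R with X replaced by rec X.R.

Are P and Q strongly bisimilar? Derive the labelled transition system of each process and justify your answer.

not bisimilar

P's transition system — 3 states:
  p0 = rec X. b.d.(d.(X + X))\{a,b,d} ⊢ -b-> p1
  p1 = d.(d.((rec X. b.d.(d.(X + X))\{a,b,d}) + (rec X. b.d.(d.(X + X))\{a,b,d})))\{a,b,d} ⊢ -d-> p2
  p2 = (d.((rec X. b.d.(d.(X + X))\{a,b,d}) + (rec X. b.d.(d.(X + X))\{a,b,d})))\{a,b,d} ⊢ stopped
Q's transition system — 3 states:
  q0 = rec X. c.d.(d.(X + X))\{a,b,d} ⊢ -c-> q1
  q1 = d.(d.((rec X. c.d.(d.(X + X))\{a,b,d}) + (rec X. c.d.(d.(X + X))\{a,b,d})))\{a,b,d} ⊢ -d-> q2
  q2 = (d.((rec X. c.d.(d.(X + X))\{a,b,d}) + (rec X. c.d.(d.(X + X))\{a,b,d})))\{a,b,d} ⊢ stopped
Partition-refinement fixed point:
  B0 = {p0}
  B1 = {p1, q1}
  B2 = {p2, q2}
  B3 = {q0}
p0 ∈ B0, q0 ∈ B3 → different blocks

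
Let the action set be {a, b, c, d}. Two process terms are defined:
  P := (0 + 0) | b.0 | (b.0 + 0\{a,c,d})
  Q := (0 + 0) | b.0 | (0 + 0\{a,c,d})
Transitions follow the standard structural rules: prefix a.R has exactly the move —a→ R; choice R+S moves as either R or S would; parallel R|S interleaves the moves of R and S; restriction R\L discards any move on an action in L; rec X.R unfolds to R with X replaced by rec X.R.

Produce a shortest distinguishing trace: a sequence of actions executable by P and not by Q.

bb

LTS(P): 4 reachable states
  u0 = (0 + 0) | b.0 | (b.0 + 0\{a,c,d}) :: --b--▸ u1, --b--▸ u2
  u1 = (0 + 0) | 0 | (b.0 + 0\{a,c,d}) :: --b--▸ u3
  u2 = (0 + 0) | b.0 | 0 :: --b--▸ u3
  u3 = (0 + 0) | 0 | 0 :: deadlocked
LTS(Q): 2 reachable states
  v0 = (0 + 0) | b.0 | (0 + 0\{a,c,d}) :: --b--▸ v1
  v1 = (0 + 0) | 0 | (0 + 0\{a,c,d}) :: deadlocked
Trace ⟨bb⟩ through P, begin at {u0}:
  [1] b ⇒ {u1, u2}
  [2] b ⇒ {u3}
  — P admits the full trace.
Trace ⟨bb⟩ through Q, begin at {v0}:
  [1] b ⇒ {v1}
  [2] b ⇒ ∅ (Q stuck)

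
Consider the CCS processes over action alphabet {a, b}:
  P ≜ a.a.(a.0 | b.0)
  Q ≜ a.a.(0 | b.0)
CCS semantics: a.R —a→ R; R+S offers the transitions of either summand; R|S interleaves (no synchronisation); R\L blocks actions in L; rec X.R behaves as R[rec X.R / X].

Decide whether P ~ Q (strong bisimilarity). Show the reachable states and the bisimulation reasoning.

not bisimilar

P's transition system — 6 states:
  m0 = a.a.(a.0 | b.0) has moves =a=> m1
  m1 = a.(a.0 | b.0) has moves =a=> m2
  m2 = a.0 | b.0 has moves =a=> m3, =b=> m4
  m3 = 0 | b.0 has moves =b=> m5
  m4 = a.0 | 0 has moves =a=> m5
  m5 = 0 | 0 has moves deadlocked
Q's transition system — 4 states:
  n0 = a.a.(0 | b.0) has moves =a=> n1
  n1 = a.(0 | b.0) has moves =a=> n2
  n2 = 0 | b.0 has moves =b=> n3
  n3 = 0 | 0 has moves deadlocked
Partition-refinement fixed point:
  B0 = {m0}
  B1 = {m1}
  B2 = {m2}
  B3 = {m3, n2}
  B4 = {m5, n3}
  B5 = {m4}
  B6 = {n0}
  B7 = {n1}
m0 ∈ B0, n0 ∈ B6 → different blocks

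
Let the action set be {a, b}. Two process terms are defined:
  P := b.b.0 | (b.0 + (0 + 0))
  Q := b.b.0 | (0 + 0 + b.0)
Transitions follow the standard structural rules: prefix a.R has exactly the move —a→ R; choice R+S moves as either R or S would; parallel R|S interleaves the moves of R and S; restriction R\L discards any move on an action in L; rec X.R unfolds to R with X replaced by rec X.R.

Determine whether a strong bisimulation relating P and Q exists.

P's transition system — 6 states:
  u0 = b.b.0 | (b.0 + (0 + 0)) has moves ··b··> u1, ··b··> u2
  u1 = b.0 | (b.0 + (0 + 0)) has moves ··b··> u3, ··b··> u4
  u2 = b.b.0 | 0 has moves ··b··> u4
  u3 = 0 | (b.0 + (0 + 0)) has moves ··b··> u5
  u4 = b.0 | 0 has moves ··b··> u5
  u5 = 0 | 0 has moves stopped
Q's transition system — 6 states:
  v0 = b.b.0 | (0 + 0 + b.0) has moves ··b··> v1, ··b··> v2
  v1 = b.0 | (0 + 0 + b.0) has moves ··b··> v3, ··b··> v4
  v2 = b.b.0 | 0 has moves ··b··> v4
  v3 = 0 | (0 + 0 + b.0) has moves ··b··> v5
  v4 = b.0 | 0 has moves ··b··> v5
  v5 = 0 | 0 has moves stopped
Bisimilarity quotient blocks:
  B0 = {u0, v0}
  B1 = {u1, u2, v1, v2}
  B2 = {u3, u4, v3, v4}
  B3 = {u5, v5}
u0 ∈ B0, v0 ∈ B0 → same block

bisimilar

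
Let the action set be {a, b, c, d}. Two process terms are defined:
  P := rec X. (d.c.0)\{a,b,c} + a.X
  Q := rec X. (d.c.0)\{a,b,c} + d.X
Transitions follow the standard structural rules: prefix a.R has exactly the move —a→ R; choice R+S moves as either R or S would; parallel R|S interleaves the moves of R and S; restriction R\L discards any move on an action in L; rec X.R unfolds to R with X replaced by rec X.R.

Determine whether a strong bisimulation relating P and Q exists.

P's transition system — 2 states:
  p0 = rec X. (d.c.0)\{a,b,c} + a.X → ··a··> p0, ··d··> p1
  p1 = (c.0)\{a,b,c} → deadlocked
Q's transition system — 2 states:
  q0 = rec X. (d.c.0)\{a,b,c} + d.X → ··d··> q0, ··d··> q1
  q1 = (c.0)\{a,b,c} → deadlocked
Partition-refinement fixed point:
  B0 = {p0}
  B1 = {p1, q1}
  B2 = {q0}
p0 ∈ B0, q0 ∈ B2 → different blocks

not bisimilar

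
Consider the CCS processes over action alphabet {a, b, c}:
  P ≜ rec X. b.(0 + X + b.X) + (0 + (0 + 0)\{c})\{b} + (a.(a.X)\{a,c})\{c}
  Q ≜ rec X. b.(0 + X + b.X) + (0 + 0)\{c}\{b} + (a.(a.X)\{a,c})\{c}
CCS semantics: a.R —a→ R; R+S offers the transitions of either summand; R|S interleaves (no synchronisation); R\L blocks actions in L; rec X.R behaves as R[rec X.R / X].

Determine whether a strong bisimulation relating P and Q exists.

LTS(P): 3 reachable states
  m0 = rec X. b.(0 + X + b.X) + (0 + (0 + 0)\{c})\{b} + (a.(a.X)\{a,c})\{c} has moves -a-> m1, -b-> m2
  m1 = (a.(rec X. b.(0 + X + b.X) + (0 + (0 + 0)\{c})\{b} + (a.(a.X)\{a,c})\{c}))\{a,c}\{c} has moves (no moves)
  m2 = 0 + (rec X. b.(0 + X + b.X) + (0 + (0 + 0)\{c})\{b} + (a.(a.X)\{a,c})\{c}) + b.(rec X. b.(0 + X + b.X) + (0 + (0 + 0)\{c})\{b} + (a.(a.X)\{a,c})\{c}) has moves -a-> m1, -b-> m0, -b-> m2
LTS(Q): 3 reachable states
  n0 = rec X. b.(0 + X + b.X) + (0 + 0)\{c}\{b} + (a.(a.X)\{a,c})\{c} has moves -a-> n1, -b-> n2
  n1 = (a.(rec X. b.(0 + X + b.X) + (0 + 0)\{c}\{b} + (a.(a.X)\{a,c})\{c}))\{a,c}\{c} has moves (no moves)
  n2 = 0 + (rec X. b.(0 + X + b.X) + (0 + 0)\{c}\{b} + (a.(a.X)\{a,c})\{c}) + b.(rec X. b.(0 + X + b.X) + (0 + 0)\{c}\{b} + (a.(a.X)\{a,c})\{c}) has moves -a-> n1, -b-> n0, -b-> n2
Bisimilarity quotient blocks:
  B0 = {m0, m2, n0, n2}
  B1 = {m1, n1}
m0 ∈ B0, n0 ∈ B0 → same block

bisimilar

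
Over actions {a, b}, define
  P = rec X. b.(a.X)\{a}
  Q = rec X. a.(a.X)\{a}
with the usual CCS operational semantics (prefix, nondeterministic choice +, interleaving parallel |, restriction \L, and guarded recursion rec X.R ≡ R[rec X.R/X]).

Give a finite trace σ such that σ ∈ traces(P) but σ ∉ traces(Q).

Reachable graph of P (2 states):
  m0 = rec X. b.(a.X)\{a} :: -b-> m1
  m1 = (a.(rec X. b.(a.X)\{a}))\{a} :: stopped
Reachable graph of Q (2 states):
  n0 = rec X. a.(a.X)\{a} :: -a-> n1
  n1 = (a.(rec X. a.(a.X)\{a}))\{a} :: stopped
Trace ⟨b⟩ through P, begin at {m0}:
  after b @ step 1: {m1}
  P completes σ.
Trace ⟨b⟩ through Q, begin at {n0}:
  after b @ step 1: ∅  — Q cannot continue

b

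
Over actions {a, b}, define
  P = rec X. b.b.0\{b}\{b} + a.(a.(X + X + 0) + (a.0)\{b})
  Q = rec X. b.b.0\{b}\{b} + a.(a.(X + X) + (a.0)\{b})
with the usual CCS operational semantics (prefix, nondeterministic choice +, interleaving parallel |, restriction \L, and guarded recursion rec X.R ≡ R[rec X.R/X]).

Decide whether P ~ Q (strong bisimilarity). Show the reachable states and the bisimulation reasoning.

P ~ Q

LTS(P): 6 reachable states
  p0 = rec X. b.b.0\{b}\{b} + a.(a.(X + X + 0) + (a.0)\{b}) ⊢ --a--▸ p1, --b--▸ p2
  p1 = a.((rec X. b.b.0\{b}\{b} + a.(a.(X + X + 0) + (a.0)\{b})) + (rec X. b.b.0\{b}\{b} + a.(a.(X + X + 0) + (a.0)\{b})) + 0) + (a.0)\{b} ⊢ --a--▸ p3, --a--▸ p4
  p2 = b.0\{b}\{b} ⊢ --b--▸ p5
  p3 = (rec X. b.b.0\{b}\{b} + a.(a.(X + X + 0) + (a.0)\{b})) + (rec X. b.b.0\{b}\{b} + a.(a.(X + X + 0) + (a.0)\{b})) + 0 ⊢ --a--▸ p1, --b--▸ p2
  p4 = 0\{b} ⊢ stopped
  p5 = 0\{b}\{b} ⊢ stopped
LTS(Q): 6 reachable states
  q0 = rec X. b.b.0\{b}\{b} + a.(a.(X + X) + (a.0)\{b}) ⊢ --a--▸ q1, --b--▸ q2
  q1 = a.((rec X. b.b.0\{b}\{b} + a.(a.(X + X) + (a.0)\{b})) + (rec X. b.b.0\{b}\{b} + a.(a.(X + X) + (a.0)\{b}))) + (a.0)\{b} ⊢ --a--▸ q3, --a--▸ q4
  q2 = b.0\{b}\{b} ⊢ --b--▸ q5
  q3 = (rec X. b.b.0\{b}\{b} + a.(a.(X + X) + (a.0)\{b})) + (rec X. b.b.0\{b}\{b} + a.(a.(X + X) + (a.0)\{b})) ⊢ --a--▸ q1, --b--▸ q2
  q4 = 0\{b} ⊢ stopped
  q5 = 0\{b}\{b} ⊢ stopped
Coarsest stable partition (strong bisimilarity classes):
  B0 = {p0, p3, q0, q3}
  B1 = {p2, q2}
  B2 = {p4, p5, q4, q5}
  B3 = {p1, q1}
p0 ∈ B0, q0 ∈ B0 → same block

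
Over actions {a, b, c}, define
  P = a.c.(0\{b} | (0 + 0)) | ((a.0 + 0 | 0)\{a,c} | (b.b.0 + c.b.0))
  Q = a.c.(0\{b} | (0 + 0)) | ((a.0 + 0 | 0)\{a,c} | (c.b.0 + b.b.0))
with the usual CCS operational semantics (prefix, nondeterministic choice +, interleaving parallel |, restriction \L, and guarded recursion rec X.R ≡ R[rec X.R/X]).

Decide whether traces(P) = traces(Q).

YES

Reachable graph of P (9 states):
  p0 = a.c.(0\{b} | (0 + 0)) | ((a.0 + 0 | 0)\{a,c} | (b.b.0 + c.b.0)) → -a-> p1, -b-> p2, -c-> p2
  p1 = c.(0\{b} | (0 + 0)) | ((a.0 + 0 | 0)\{a,c} | (b.b.0 + c.b.0)) → -b-> p3, -c-> p3, -c-> p4
  p2 = a.c.(0\{b} | (0 + 0)) | ((a.0 + 0 | 0)\{a,c} | b.0) → -a-> p3, -b-> p5
  p3 = c.(0\{b} | (0 + 0)) | ((a.0 + 0 | 0)\{a,c} | b.0) → -b-> p6, -c-> p7
  p4 = 0\{b} | (0 + 0) | ((a.0 + 0 | 0)\{a,c} | (b.b.0 + c.b.0)) → -b-> p7, -c-> p7
  p5 = a.c.(0\{b} | (0 + 0)) | ((a.0 + 0 | 0)\{a,c} | 0) → -a-> p6
  p6 = c.(0\{b} | (0 + 0)) | ((a.0 + 0 | 0)\{a,c} | 0) → -c-> p8
  p7 = 0\{b} | (0 + 0) | ((a.0 + 0 | 0)\{a,c} | b.0) → -b-> p8
  p8 = 0\{b} | (0 + 0) | ((a.0 + 0 | 0)\{a,c} | 0) → ·
Reachable graph of Q (9 states):
  q0 = a.c.(0\{b} | (0 + 0)) | ((a.0 + 0 | 0)\{a,c} | (c.b.0 + b.b.0)) → -a-> q1, -b-> q2, -c-> q2
  q1 = c.(0\{b} | (0 + 0)) | ((a.0 + 0 | 0)\{a,c} | (c.b.0 + b.b.0)) → -b-> q3, -c-> q3, -c-> q4
  q2 = a.c.(0\{b} | (0 + 0)) | ((a.0 + 0 | 0)\{a,c} | b.0) → -a-> q3, -b-> q5
  q3 = c.(0\{b} | (0 + 0)) | ((a.0 + 0 | 0)\{a,c} | b.0) → -b-> q6, -c-> q7
  q4 = 0\{b} | (0 + 0) | ((a.0 + 0 | 0)\{a,c} | (c.b.0 + b.b.0)) → -b-> q7, -c-> q7
  q5 = a.c.(0\{b} | (0 + 0)) | ((a.0 + 0 | 0)\{a,c} | 0) → -a-> q6
  q6 = c.(0\{b} | (0 + 0)) | ((a.0 + 0 | 0)\{a,c} | 0) → -c-> q8
  q7 = 0\{b} | (0 + 0) | ((a.0 + 0 | 0)\{a,c} | b.0) → -b-> q8
  q8 = 0\{b} | (0 + 0) | ((a.0 + 0 | 0)\{a,c} | 0) → ·
Bisimilarity quotient blocks:
  B0 = {p0, q0}
  B1 = {p1, q1}
  B2 = {p3, q3}
  B3 = {p6, q6}
  B4 = {p8, q8}
  B5 = {p7, q7}
  B6 = {p4, q4}
  B7 = {p2, q2}
  B8 = {p5, q5}
p0 ∈ B0, q0 ∈ B0 → same block
Bisimilar ⇒ trace-equivalent.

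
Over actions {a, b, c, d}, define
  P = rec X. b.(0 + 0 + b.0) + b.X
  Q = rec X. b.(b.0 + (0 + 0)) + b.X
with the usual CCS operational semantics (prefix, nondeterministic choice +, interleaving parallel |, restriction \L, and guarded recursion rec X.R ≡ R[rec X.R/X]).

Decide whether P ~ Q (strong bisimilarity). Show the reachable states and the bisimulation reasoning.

P ~ Q

P's transition system — 3 states:
  p0 = rec X. b.(0 + 0 + b.0) + b.X → —b→ p0, —b→ p1
  p1 = 0 + 0 + b.0 → —b→ p2
  p2 = 0 → ·
Q's transition system — 3 states:
  q0 = rec X. b.(b.0 + (0 + 0)) + b.X → —b→ q0, —b→ q1
  q1 = b.0 + (0 + 0) → —b→ q2
  q2 = 0 → ·
Bisimilarity quotient blocks:
  B0 = {p0, q0}
  B1 = {p1, q1}
  B2 = {p2, q2}
p0 ∈ B0, q0 ∈ B0 → same block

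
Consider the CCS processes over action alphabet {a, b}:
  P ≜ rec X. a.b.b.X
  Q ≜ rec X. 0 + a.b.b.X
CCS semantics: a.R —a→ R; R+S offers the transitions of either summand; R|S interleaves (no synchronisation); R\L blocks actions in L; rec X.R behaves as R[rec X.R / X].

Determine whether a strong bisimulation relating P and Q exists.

LTS(P): 3 reachable states
  u0 = rec X. a.b.b.X :: -a-> u1
  u1 = b.b.(rec X. a.b.b.X) :: -b-> u2
  u2 = b.(rec X. a.b.b.X) :: -b-> u0
LTS(Q): 3 reachable states
  v0 = rec X. 0 + a.b.b.X :: -a-> v1
  v1 = b.b.(rec X. 0 + a.b.b.X) :: -b-> v2
  v2 = b.(rec X. 0 + a.b.b.X) :: -b-> v0
Coarsest stable partition (strong bisimilarity classes):
  B0 = {u0, v0}
  B1 = {u1, v1}
  B2 = {u2, v2}
u0 ∈ B0, v0 ∈ B0 → same block

YES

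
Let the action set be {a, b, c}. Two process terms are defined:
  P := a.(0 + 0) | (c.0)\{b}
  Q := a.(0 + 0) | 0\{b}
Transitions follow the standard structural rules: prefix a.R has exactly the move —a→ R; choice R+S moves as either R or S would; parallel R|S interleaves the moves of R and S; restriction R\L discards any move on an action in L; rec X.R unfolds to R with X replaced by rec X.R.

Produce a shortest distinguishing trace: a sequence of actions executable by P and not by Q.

P's transition system — 4 states:
  p0 = a.(0 + 0) | (c.0)\{b} has moves ··a··> p1, ··c··> p2
  p1 = (0 + 0) | (c.0)\{b} has moves ··c··> p3
  p2 = a.(0 + 0) | 0\{b} has moves ··a··> p3
  p3 = (0 + 0) | 0\{b} has moves ∅
Q's transition system — 2 states:
  q0 = a.(0 + 0) | 0\{b} has moves ··a··> q1
  q1 = (0 + 0) | 0\{b} has moves ∅
Run σ = ⟨c⟩ on P: start {p0}
  step 1 (c): {p2}
  — P admits the full trace.
Run σ = ⟨c⟩ on Q: start {q0}
  step 1 (c): ∅ (Q stuck)

c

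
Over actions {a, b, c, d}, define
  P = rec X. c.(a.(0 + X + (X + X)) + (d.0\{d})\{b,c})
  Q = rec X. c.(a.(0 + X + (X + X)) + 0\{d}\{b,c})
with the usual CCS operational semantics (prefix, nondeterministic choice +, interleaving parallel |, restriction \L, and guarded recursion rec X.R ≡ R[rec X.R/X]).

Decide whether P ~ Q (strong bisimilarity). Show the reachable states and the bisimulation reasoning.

P ≁ Q

P's transition system — 4 states:
  m0 = rec X. c.(a.(0 + X + (X + X)) + (d.0\{d})\{b,c}) has moves --c--▸ m1
  m1 = a.(0 + (rec X. c.(a.(0 + X + (X + X)) + (d.0\{d})\{b,c})) + ((rec X. c.(a.(0 + X + (X + X)) + (d.0\{d})\{b,c})) + (rec X. c.(a.(0 + X + (X + X)) + (d.0\{d})\{b,c})))) + (d.0\{d})\{b,c} has moves --a--▸ m2, --d--▸ m3
  m2 = 0 + (rec X. c.(a.(0 + X + (X + X)) + (d.0\{d})\{b,c})) + ((rec X. c.(a.(0 + X + (X + X)) + (d.0\{d})\{b,c})) + (rec X. c.(a.(0 + X + (X + X)) + (d.0\{d})\{b,c}))) has moves --c--▸ m1
  m3 = 0\{d}\{b,c} has moves ∅
Q's transition system — 3 states:
  n0 = rec X. c.(a.(0 + X + (X + X)) + 0\{d}\{b,c}) has moves --c--▸ n1
  n1 = a.(0 + (rec X. c.(a.(0 + X + (X + X)) + 0\{d}\{b,c})) + ((rec X. c.(a.(0 + X + (X + X)) + 0\{d}\{b,c})) + (rec X. c.(a.(0 + X + (X + X)) + 0\{d}\{b,c})))) + 0\{d}\{b,c} has moves --a--▸ n2
  n2 = 0 + (rec X. c.(a.(0 + X + (X + X)) + 0\{d}\{b,c})) + ((rec X. c.(a.(0 + X + (X + X)) + 0\{d}\{b,c})) + (rec X. c.(a.(0 + X + (X + X)) + 0\{d}\{b,c}))) has moves --c--▸ n1
Coarsest stable partition (strong bisimilarity classes):
  B0 = {m0, m2}
  B1 = {m1}
  B2 = {m3}
  B3 = {n0, n2}
  B4 = {n1}
m0 ∈ B0, n0 ∈ B3 → different blocks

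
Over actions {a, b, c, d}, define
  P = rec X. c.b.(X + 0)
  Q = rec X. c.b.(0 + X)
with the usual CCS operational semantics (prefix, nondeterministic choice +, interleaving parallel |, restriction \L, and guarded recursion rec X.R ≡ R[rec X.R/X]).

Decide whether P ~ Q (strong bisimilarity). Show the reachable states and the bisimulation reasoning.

Reachable graph of P (3 states):
  p0 = rec X. c.b.(X + 0) has moves --c--▸ p1
  p1 = b.((rec X. c.b.(X + 0)) + 0) has moves --b--▸ p2
  p2 = (rec X. c.b.(X + 0)) + 0 has moves --c--▸ p1
Reachable graph of Q (3 states):
  q0 = rec X. c.b.(0 + X) has moves --c--▸ q1
  q1 = b.(0 + (rec X. c.b.(0 + X))) has moves --b--▸ q2
  q2 = 0 + (rec X. c.b.(0 + X)) has moves --c--▸ q1
Bisimilarity quotient blocks:
  B0 = {p0, p2, q0, q2}
  B1 = {p1, q1}
p0 ∈ B0, q0 ∈ B0 → same block

YES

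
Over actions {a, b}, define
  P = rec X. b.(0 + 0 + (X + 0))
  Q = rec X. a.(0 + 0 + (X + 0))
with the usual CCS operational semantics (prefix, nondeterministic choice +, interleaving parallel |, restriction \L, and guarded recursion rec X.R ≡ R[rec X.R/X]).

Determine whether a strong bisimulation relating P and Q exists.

Reachable graph of P (2 states):
  m0 = rec X. b.(0 + 0 + (X + 0)) ⊢ ··b··> m1
  m1 = 0 + 0 + ((rec X. b.(0 + 0 + (X + 0))) + 0) ⊢ ··b··> m1
Reachable graph of Q (2 states):
  n0 = rec X. a.(0 + 0 + (X + 0)) ⊢ ··a··> n1
  n1 = 0 + 0 + ((rec X. a.(0 + 0 + (X + 0))) + 0) ⊢ ··a··> n1
Coarsest stable partition (strong bisimilarity classes):
  B0 = {m0, m1}
  B1 = {n0, n1}
m0 ∈ B0, n0 ∈ B1 → different blocks

NO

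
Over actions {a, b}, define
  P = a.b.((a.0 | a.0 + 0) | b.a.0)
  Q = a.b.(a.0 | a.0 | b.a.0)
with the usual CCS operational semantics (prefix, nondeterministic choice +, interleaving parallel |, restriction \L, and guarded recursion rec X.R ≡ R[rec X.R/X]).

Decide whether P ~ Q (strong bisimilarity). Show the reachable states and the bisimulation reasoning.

bisimilar

LTS(P): 14 reachable states
  p0 = a.b.((a.0 | a.0 + 0) | b.a.0) has moves -a-> p1
  p1 = b.((a.0 | a.0 + 0) | b.a.0) has moves -b-> p2
  p2 = (a.0 | a.0 + 0) | b.a.0 has moves -a-> p3, -a-> p4, -b-> p5
  p3 = 0 | a.0 | b.a.0 has moves -a-> p6, -b-> p7
  p4 = a.0 | 0 | b.a.0 has moves -a-> p6, -b-> p8
  p5 = (a.0 | a.0 + 0) | a.0 has moves -a-> p7, -a-> p8, -a-> p9
  p6 = 0 | 0 | b.a.0 has moves -b-> p10
  p7 = 0 | a.0 | a.0 has moves -a-> p10, -a-> p11
  p8 = a.0 | 0 | a.0 has moves -a-> p10, -a-> p12
  p9 = (a.0 | a.0 + 0) | 0 has moves -a-> p11, -a-> p12
  p10 = 0 | 0 | a.0 has moves -a-> p13
  p11 = 0 | a.0 | 0 has moves -a-> p13
  p12 = a.0 | 0 | 0 has moves -a-> p13
  p13 = 0 | 0 | 0 has moves ∅
LTS(Q): 14 reachable states
  q0 = a.b.(a.0 | a.0 | b.a.0) has moves -a-> q1
  q1 = b.(a.0 | a.0 | b.a.0) has moves -b-> q2
  q2 = a.0 | a.0 | b.a.0 has moves -a-> q3, -a-> q4, -b-> q5
  q3 = 0 | a.0 | b.a.0 has moves -a-> q6, -b-> q7
  q4 = a.0 | 0 | b.a.0 has moves -a-> q6, -b-> q8
  q5 = a.0 | a.0 | a.0 has moves -a-> q7, -a-> q8, -a-> q9
  q6 = 0 | 0 | b.a.0 has moves -b-> q10
  q7 = 0 | a.0 | a.0 has moves -a-> q10, -a-> q11
  q8 = a.0 | 0 | a.0 has moves -a-> q10, -a-> q12
  q9 = a.0 | a.0 | 0 has moves -a-> q11, -a-> q12
  q10 = 0 | 0 | a.0 has moves -a-> q13
  q11 = 0 | a.0 | 0 has moves -a-> q13
  q12 = a.0 | 0 | 0 has moves -a-> q13
  q13 = 0 | 0 | 0 has moves ∅
Partition-refinement fixed point:
  B0 = {p0, q0}
  B1 = {p1, q1}
  B2 = {p2, q2}
  B3 = {p5, q5}
  B4 = {p7, p8, p9, q7, q8, q9}
  B5 = {p10, p11, p12, q10, q11, q12}
  B6 = {p13, q13}
  B7 = {p3, p4, q3, q4}
  B8 = {p6, q6}
p0 ∈ B0, q0 ∈ B0 → same block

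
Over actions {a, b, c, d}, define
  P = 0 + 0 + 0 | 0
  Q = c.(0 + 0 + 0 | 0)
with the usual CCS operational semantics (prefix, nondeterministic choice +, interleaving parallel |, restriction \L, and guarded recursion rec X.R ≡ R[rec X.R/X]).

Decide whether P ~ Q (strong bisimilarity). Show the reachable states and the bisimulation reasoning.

LTS(P): 1 reachable states
  m0 = 0 + 0 + 0 | 0 → deadlocked
LTS(Q): 2 reachable states
  n0 = c.(0 + 0 + 0 | 0) → ··c··> n1
  n1 = 0 + 0 + 0 | 0 → deadlocked
Bisimilarity quotient blocks:
  B0 = {m0, n1}
  B1 = {n0}
m0 ∈ B0, n0 ∈ B1 → different blocks

not bisimilar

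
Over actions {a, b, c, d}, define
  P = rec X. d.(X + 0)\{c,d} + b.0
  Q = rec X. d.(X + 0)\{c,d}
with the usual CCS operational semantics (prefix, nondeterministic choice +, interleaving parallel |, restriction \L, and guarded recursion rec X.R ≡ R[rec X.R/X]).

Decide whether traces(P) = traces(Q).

NO — witness ⟨b⟩

LTS(P): 4 reachable states
  m0 = rec X. d.(X + 0)\{c,d} + b.0 ⊢ —b→ m1, —d→ m2
  m1 = 0 ⊢ (no moves)
  m2 = ((rec X. d.(X + 0)\{c,d} + b.0) + 0)\{c,d} ⊢ —b→ m3
  m3 = 0\{c,d} ⊢ (no moves)
LTS(Q): 2 reachable states
  n0 = rec X. d.(X + 0)\{c,d} ⊢ —d→ n1
  n1 = ((rec X. d.(X + 0)\{c,d}) + 0)\{c,d} ⊢ (no moves)
Executing b from P (initial set {m0}):
  step 1 (b): {m1}
  — P admits the full trace.
Executing b from Q (initial set {n0}):
  step 1 (b): no successor for Q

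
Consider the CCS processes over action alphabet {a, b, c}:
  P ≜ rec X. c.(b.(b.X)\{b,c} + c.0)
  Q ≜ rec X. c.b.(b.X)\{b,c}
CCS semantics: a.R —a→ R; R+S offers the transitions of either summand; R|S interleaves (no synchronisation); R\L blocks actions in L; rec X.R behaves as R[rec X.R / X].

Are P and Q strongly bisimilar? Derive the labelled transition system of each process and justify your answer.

P ≁ Q

P's transition system — 4 states:
  u0 = rec X. c.(b.(b.X)\{b,c} + c.0) has moves =c=> u1
  u1 = b.(b.(rec X. c.(b.(b.X)\{b,c} + c.0)))\{b,c} + c.0 has moves =b=> u2, =c=> u3
  u2 = (b.(rec X. c.(b.(b.X)\{b,c} + c.0)))\{b,c} has moves ·
  u3 = 0 has moves ·
Q's transition system — 3 states:
  v0 = rec X. c.b.(b.X)\{b,c} has moves =c=> v1
  v1 = b.(b.(rec X. c.b.(b.X)\{b,c}))\{b,c} has moves =b=> v2
  v2 = (b.(rec X. c.b.(b.X)\{b,c}))\{b,c} has moves ·
Partition-refinement fixed point:
  B0 = {u0}
  B1 = {u1}
  B2 = {u2, u3, v2}
  B3 = {v0}
  B4 = {v1}
u0 ∈ B0, v0 ∈ B3 → different blocks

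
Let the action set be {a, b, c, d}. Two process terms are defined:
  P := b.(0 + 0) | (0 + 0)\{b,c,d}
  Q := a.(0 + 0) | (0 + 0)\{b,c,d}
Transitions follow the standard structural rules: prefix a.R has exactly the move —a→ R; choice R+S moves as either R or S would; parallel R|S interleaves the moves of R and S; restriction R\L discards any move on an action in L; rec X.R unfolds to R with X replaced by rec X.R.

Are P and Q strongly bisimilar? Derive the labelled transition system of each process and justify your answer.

P ≁ Q

P's transition system — 2 states:
  u0 = b.(0 + 0) | (0 + 0)\{b,c,d} | -b-> u1
  u1 = (0 + 0) | (0 + 0)\{b,c,d} | deadlocked
Q's transition system — 2 states:
  v0 = a.(0 + 0) | (0 + 0)\{b,c,d} | -a-> v1
  v1 = (0 + 0) | (0 + 0)\{b,c,d} | deadlocked
Coarsest stable partition (strong bisimilarity classes):
  B0 = {u0}
  B1 = {u1, v1}
  B2 = {v0}
u0 ∈ B0, v0 ∈ B2 → different blocks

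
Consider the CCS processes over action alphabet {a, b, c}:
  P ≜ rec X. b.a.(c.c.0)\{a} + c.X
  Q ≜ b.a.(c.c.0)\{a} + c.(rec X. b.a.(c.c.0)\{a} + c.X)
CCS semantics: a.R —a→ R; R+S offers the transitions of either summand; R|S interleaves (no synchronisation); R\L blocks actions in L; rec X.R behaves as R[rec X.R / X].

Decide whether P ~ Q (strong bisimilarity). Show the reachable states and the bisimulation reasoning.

YES

P's transition system — 5 states:
  p0 = rec X. b.a.(c.c.0)\{a} + c.X → —b→ p1, —c→ p0
  p1 = a.(c.c.0)\{a} → —a→ p2
  p2 = (c.c.0)\{a} → —c→ p3
  p3 = (c.0)\{a} → —c→ p4
  p4 = 0\{a} → ∅
Q's transition system — 6 states:
  q0 = b.a.(c.c.0)\{a} + c.(rec X. b.a.(c.c.0)\{a} + c.X) → —b→ q1, —c→ q2
  q1 = a.(c.c.0)\{a} → —a→ q3
  q2 = rec X. b.a.(c.c.0)\{a} + c.X → —b→ q1, —c→ q2
  q3 = (c.c.0)\{a} → —c→ q4
  q4 = (c.0)\{a} → —c→ q5
  q5 = 0\{a} → ∅
Partition-refinement fixed point:
  B0 = {p0, q0, q2}
  B1 = {p1, q1}
  B2 = {p2, q3}
  B3 = {p3, q4}
  B4 = {p4, q5}
p0 ∈ B0, q0 ∈ B0 → same block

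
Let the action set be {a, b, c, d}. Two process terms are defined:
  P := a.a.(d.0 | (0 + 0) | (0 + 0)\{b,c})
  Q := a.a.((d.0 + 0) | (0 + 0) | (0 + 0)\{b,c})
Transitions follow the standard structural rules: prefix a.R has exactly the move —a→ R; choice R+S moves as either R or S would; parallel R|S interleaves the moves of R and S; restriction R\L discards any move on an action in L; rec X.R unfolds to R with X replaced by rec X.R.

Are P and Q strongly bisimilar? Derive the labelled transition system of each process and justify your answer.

YES

Reachable graph of P (4 states):
  s0 = a.a.(d.0 | (0 + 0) | (0 + 0)\{b,c}) | --a--▸ s1
  s1 = a.(d.0 | (0 + 0) | (0 + 0)\{b,c}) | --a--▸ s2
  s2 = d.0 | (0 + 0) | (0 + 0)\{b,c} | --d--▸ s3
  s3 = 0 | (0 + 0) | (0 + 0)\{b,c} | deadlocked
Reachable graph of Q (4 states):
  t0 = a.a.((d.0 + 0) | (0 + 0) | (0 + 0)\{b,c}) | --a--▸ t1
  t1 = a.((d.0 + 0) | (0 + 0) | (0 + 0)\{b,c}) | --a--▸ t2
  t2 = (d.0 + 0) | (0 + 0) | (0 + 0)\{b,c} | --d--▸ t3
  t3 = 0 | (0 + 0) | (0 + 0)\{b,c} | deadlocked
Coarsest stable partition (strong bisimilarity classes):
  B0 = {s0, t0}
  B1 = {s1, t1}
  B2 = {s2, t2}
  B3 = {s3, t3}
s0 ∈ B0, t0 ∈ B0 → same block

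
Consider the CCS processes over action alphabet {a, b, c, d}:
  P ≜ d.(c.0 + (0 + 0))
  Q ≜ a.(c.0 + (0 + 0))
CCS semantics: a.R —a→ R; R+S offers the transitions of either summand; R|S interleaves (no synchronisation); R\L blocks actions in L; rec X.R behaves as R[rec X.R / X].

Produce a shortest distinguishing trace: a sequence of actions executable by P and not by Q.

d

Reachable graph of P (3 states):
  s0 = d.(c.0 + (0 + 0)) | —d→ s1
  s1 = c.0 + (0 + 0) | —c→ s2
  s2 = 0 | deadlocked
Reachable graph of Q (3 states):
  t0 = a.(c.0 + (0 + 0)) | —a→ t1
  t1 = c.0 + (0 + 0) | —c→ t2
  t2 = 0 | deadlocked
Trace ⟨d⟩ through P, begin at {s0}:
  [1] d ⇒ {s1}
  ✓ P
Trace ⟨d⟩ through Q, begin at {t0}:
  [1] d ⇒ no successor for Q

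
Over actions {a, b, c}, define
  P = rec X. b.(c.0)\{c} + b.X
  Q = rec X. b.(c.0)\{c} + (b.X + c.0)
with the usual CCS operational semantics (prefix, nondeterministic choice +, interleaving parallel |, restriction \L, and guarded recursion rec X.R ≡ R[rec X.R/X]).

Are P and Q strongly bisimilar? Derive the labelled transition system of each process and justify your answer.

P's transition system — 2 states:
  s0 = rec X. b.(c.0)\{c} + b.X | -b-> s0, -b-> s1
  s1 = (c.0)\{c} | (no moves)
Q's transition system — 3 states:
  t0 = rec X. b.(c.0)\{c} + (b.X + c.0) | -b-> t0, -b-> t1, -c-> t2
  t1 = (c.0)\{c} | (no moves)
  t2 = 0 | (no moves)
Coarsest stable partition (strong bisimilarity classes):
  B0 = {s0}
  B1 = {s1, t1, t2}
  B2 = {t0}
s0 ∈ B0, t0 ∈ B2 → different blocks

NO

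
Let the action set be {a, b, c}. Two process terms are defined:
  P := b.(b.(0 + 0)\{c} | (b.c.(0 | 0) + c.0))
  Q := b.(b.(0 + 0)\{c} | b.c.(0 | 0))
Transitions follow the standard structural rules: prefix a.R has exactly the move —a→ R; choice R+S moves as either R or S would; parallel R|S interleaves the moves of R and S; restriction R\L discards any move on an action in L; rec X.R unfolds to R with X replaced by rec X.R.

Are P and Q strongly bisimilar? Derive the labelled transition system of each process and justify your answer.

NO

LTS(P): 9 reachable states
  s0 = b.(b.(0 + 0)\{c} | (b.c.(0 | 0) + c.0)) | --b--▸ s1
  s1 = b.(0 + 0)\{c} | (b.c.(0 | 0) + c.0) | --b--▸ s2, --b--▸ s3, --c--▸ s4
  s2 = (0 + 0)\{c} | (b.c.(0 | 0) + c.0) | --b--▸ s5, --c--▸ s6
  s3 = b.(0 + 0)\{c} | c.(0 | 0) | --b--▸ s5, --c--▸ s7
  s4 = b.(0 + 0)\{c} | 0 | --b--▸ s6
  s5 = (0 + 0)\{c} | c.(0 | 0) | --c--▸ s8
  s6 = (0 + 0)\{c} | 0 | stopped
  s7 = b.(0 + 0)\{c} | (0 | 0) | --b--▸ s8
  s8 = (0 + 0)\{c} | (0 | 0) | stopped
LTS(Q): 7 reachable states
  t0 = b.(b.(0 + 0)\{c} | b.c.(0 | 0)) | --b--▸ t1
  t1 = b.(0 + 0)\{c} | b.c.(0 | 0) | --b--▸ t2, --b--▸ t3
  t2 = (0 + 0)\{c} | b.c.(0 | 0) | --b--▸ t4
  t3 = b.(0 + 0)\{c} | c.(0 | 0) | --b--▸ t4, --c--▸ t5
  t4 = (0 + 0)\{c} | c.(0 | 0) | --c--▸ t6
  t5 = b.(0 + 0)\{c} | (0 | 0) | --b--▸ t6
  t6 = (0 + 0)\{c} | (0 | 0) | stopped
Bisimilarity quotient blocks:
  B0 = {s0}
  B1 = {s1}
  B2 = {s2}
  B3 = {s6, s8, t6}
  B4 = {s5, t4}
  B5 = {s4, s7, t5}
  B6 = {s3, t3}
  B7 = {t0}
  B8 = {t1}
  B9 = {t2}
s0 ∈ B0, t0 ∈ B7 → different blocks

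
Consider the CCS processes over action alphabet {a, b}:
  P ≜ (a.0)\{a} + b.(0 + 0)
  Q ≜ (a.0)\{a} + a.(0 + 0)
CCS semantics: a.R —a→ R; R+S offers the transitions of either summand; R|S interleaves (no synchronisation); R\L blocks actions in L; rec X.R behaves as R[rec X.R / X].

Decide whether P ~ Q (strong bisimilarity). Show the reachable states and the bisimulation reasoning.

NO

P's transition system — 2 states:
  p0 = (a.0)\{a} + b.(0 + 0) ⊢ ··b··> p1
  p1 = 0 + 0 ⊢ stopped
Q's transition system — 2 states:
  q0 = (a.0)\{a} + a.(0 + 0) ⊢ ··a··> q1
  q1 = 0 + 0 ⊢ stopped
Partition-refinement fixed point:
  B0 = {p0}
  B1 = {p1, q1}
  B2 = {q0}
p0 ∈ B0, q0 ∈ B2 → different blocks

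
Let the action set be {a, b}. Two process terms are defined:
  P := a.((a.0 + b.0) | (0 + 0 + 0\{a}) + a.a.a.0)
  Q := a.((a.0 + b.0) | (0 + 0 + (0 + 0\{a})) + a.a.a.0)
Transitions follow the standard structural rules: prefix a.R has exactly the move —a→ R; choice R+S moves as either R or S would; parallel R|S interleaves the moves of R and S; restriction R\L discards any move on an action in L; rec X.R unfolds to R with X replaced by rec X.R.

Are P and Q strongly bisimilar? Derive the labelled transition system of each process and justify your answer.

P ~ Q

LTS(P): 6 reachable states
  p0 = a.((a.0 + b.0) | (0 + 0 + 0\{a}) + a.a.a.0) | -a-> p1
  p1 = (a.0 + b.0) | (0 + 0 + 0\{a}) + a.a.a.0 | -a-> p2, -a-> p3, -b-> p2
  p2 = 0 | (0 + 0 + 0\{a}) | ·
  p3 = a.a.0 | -a-> p4
  p4 = a.0 | -a-> p5
  p5 = 0 | ·
LTS(Q): 6 reachable states
  q0 = a.((a.0 + b.0) | (0 + 0 + (0 + 0\{a})) + a.a.a.0) | -a-> q1
  q1 = (a.0 + b.0) | (0 + 0 + (0 + 0\{a})) + a.a.a.0 | -a-> q2, -a-> q3, -b-> q2
  q2 = 0 | (0 + 0 + (0 + 0\{a})) | ·
  q3 = a.a.0 | -a-> q4
  q4 = a.0 | -a-> q5
  q5 = 0 | ·
Partition-refinement fixed point:
  B0 = {p0, q0}
  B1 = {p1, q1}
  B2 = {p2, p5, q2, q5}
  B3 = {p3, q3}
  B4 = {p4, q4}
p0 ∈ B0, q0 ∈ B0 → same block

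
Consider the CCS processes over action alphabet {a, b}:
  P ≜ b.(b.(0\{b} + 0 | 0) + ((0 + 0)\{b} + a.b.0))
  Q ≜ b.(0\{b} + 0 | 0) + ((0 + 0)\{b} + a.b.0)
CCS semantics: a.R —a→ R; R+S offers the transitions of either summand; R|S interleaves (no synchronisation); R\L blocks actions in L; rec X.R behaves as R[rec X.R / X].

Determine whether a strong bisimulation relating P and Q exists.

not bisimilar

Reachable graph of P (5 states):
  m0 = b.(b.(0\{b} + 0 | 0) + ((0 + 0)\{b} + a.b.0)) | --b--▸ m1
  m1 = b.(0\{b} + 0 | 0) + ((0 + 0)\{b} + a.b.0) | --a--▸ m2, --b--▸ m3
  m2 = b.0 | --b--▸ m4
  m3 = 0\{b} + 0 | 0 | (no moves)
  m4 = 0 | (no moves)
Reachable graph of Q (4 states):
  n0 = b.(0\{b} + 0 | 0) + ((0 + 0)\{b} + a.b.0) | --a--▸ n1, --b--▸ n2
  n1 = b.0 | --b--▸ n3
  n2 = 0\{b} + 0 | 0 | (no moves)
  n3 = 0 | (no moves)
Partition-refinement fixed point:
  B0 = {m0}
  B1 = {m1, n0}
  B2 = {m2, n1}
  B3 = {m3, m4, n2, n3}
m0 ∈ B0, n0 ∈ B1 → different blocks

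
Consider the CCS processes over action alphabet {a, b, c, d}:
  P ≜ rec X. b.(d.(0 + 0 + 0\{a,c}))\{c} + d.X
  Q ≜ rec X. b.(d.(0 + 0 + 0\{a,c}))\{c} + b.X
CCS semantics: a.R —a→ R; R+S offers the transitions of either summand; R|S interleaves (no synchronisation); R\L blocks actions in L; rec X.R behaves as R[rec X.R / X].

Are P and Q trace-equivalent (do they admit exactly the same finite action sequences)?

trace-distinct — witness ⟨d⟩

LTS(P): 3 reachable states
  s0 = rec X. b.(d.(0 + 0 + 0\{a,c}))\{c} + d.X | ··b··> s1, ··d··> s0
  s1 = (d.(0 + 0 + 0\{a,c}))\{c} | ··d··> s2
  s2 = (0 + 0 + 0\{a,c})\{c} | ·
LTS(Q): 3 reachable states
  t0 = rec X. b.(d.(0 + 0 + 0\{a,c}))\{c} + b.X | ··b··> t0, ··b··> t1
  t1 = (d.(0 + 0 + 0\{a,c}))\{c} | ··d··> t2
  t2 = (0 + 0 + 0\{a,c})\{c} | ·
Executing d from P (initial set {s0}):
  step 1 (d): {s0}
  — P admits the full trace.
Executing d from Q (initial set {t0}):
  step 1 (d): ∅  — Q cannot continue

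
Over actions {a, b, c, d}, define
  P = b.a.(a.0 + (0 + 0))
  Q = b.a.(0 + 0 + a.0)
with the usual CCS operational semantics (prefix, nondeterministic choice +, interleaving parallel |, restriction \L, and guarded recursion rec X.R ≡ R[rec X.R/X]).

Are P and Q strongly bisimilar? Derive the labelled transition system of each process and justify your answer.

P's transition system — 4 states:
  m0 = b.a.(a.0 + (0 + 0)) ⊢ -b-> m1
  m1 = a.(a.0 + (0 + 0)) ⊢ -a-> m2
  m2 = a.0 + (0 + 0) ⊢ -a-> m3
  m3 = 0 ⊢ deadlocked
Q's transition system — 4 states:
  n0 = b.a.(0 + 0 + a.0) ⊢ -b-> n1
  n1 = a.(0 + 0 + a.0) ⊢ -a-> n2
  n2 = 0 + 0 + a.0 ⊢ -a-> n3
  n3 = 0 ⊢ deadlocked
Coarsest stable partition (strong bisimilarity classes):
  B0 = {m0, n0}
  B1 = {m1, n1}
  B2 = {m2, n2}
  B3 = {m3, n3}
m0 ∈ B0, n0 ∈ B0 → same block

YES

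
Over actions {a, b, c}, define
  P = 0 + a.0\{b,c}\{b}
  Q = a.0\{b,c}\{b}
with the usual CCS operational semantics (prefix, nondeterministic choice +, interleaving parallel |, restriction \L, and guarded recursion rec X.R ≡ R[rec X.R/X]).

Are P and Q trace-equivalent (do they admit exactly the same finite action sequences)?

traces(P) = traces(Q)

Reachable graph of P (2 states):
  m0 = 0 + a.0\{b,c}\{b} :: --a--▸ m1
  m1 = 0\{b,c}\{b} :: (no moves)
Reachable graph of Q (2 states):
  n0 = a.0\{b,c}\{b} :: --a--▸ n1
  n1 = 0\{b,c}\{b} :: (no moves)
Partition-refinement fixed point:
  B0 = {m0, n0}
  B1 = {m1, n1}
m0 ∈ B0, n0 ∈ B0 → same block
Bisimilar ⇒ trace-equivalent.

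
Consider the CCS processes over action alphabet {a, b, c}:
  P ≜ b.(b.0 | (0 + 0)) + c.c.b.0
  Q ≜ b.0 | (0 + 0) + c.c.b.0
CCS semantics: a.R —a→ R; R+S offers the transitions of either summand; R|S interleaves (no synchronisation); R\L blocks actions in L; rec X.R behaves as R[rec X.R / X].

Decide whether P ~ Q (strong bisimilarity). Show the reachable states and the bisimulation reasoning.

P's transition system — 6 states:
  s0 = b.(b.0 | (0 + 0)) + c.c.b.0 | ··b··> s1, ··c··> s2
  s1 = b.0 | (0 + 0) | ··b··> s3
  s2 = c.b.0 | ··c··> s4
  s3 = 0 | (0 + 0) | deadlocked
  s4 = b.0 | ··b··> s5
  s5 = 0 | deadlocked
Q's transition system — 5 states:
  t0 = b.0 | (0 + 0) + c.c.b.0 | ··b··> t1, ··c··> t2
  t1 = 0 | (0 + 0) | deadlocked
  t2 = c.b.0 | ··c··> t3
  t3 = b.0 | ··b··> t4
  t4 = 0 | deadlocked
Bisimilarity quotient blocks:
  B0 = {s0}
  B1 = {s2, t2}
  B2 = {s1, s4, t3}
  B3 = {s3, s5, t1, t4}
  B4 = {t0}
s0 ∈ B0, t0 ∈ B4 → different blocks

NO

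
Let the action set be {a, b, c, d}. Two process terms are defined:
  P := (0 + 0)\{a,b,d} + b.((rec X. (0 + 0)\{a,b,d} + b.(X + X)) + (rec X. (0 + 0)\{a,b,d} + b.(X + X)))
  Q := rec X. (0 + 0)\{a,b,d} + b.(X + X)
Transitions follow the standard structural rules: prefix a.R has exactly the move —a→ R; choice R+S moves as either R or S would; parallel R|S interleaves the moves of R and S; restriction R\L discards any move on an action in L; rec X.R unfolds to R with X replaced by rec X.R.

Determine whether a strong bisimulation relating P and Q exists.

LTS(P): 2 reachable states
  s0 = (0 + 0)\{a,b,d} + b.((rec X. (0 + 0)\{a,b,d} + b.(X + X)) + (rec X. (0 + 0)\{a,b,d} + b.(X + X))) → ··b··> s1
  s1 = (rec X. (0 + 0)\{a,b,d} + b.(X + X)) + (rec X. (0 + 0)\{a,b,d} + b.(X + X)) → ··b··> s1
LTS(Q): 2 reachable states
  t0 = rec X. (0 + 0)\{a,b,d} + b.(X + X) → ··b··> t1
  t1 = (rec X. (0 + 0)\{a,b,d} + b.(X + X)) + (rec X. (0 + 0)\{a,b,d} + b.(X + X)) → ··b··> t1
Bisimilarity quotient blocks:
  B0 = {s0, s1, t0, t1}
s0 ∈ B0, t0 ∈ B0 → same block

bisimilar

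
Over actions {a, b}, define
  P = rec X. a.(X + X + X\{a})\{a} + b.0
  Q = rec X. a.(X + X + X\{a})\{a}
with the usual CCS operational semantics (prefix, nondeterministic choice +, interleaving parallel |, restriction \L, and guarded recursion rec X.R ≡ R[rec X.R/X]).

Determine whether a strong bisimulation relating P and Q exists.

P's transition system — 5 states:
  m0 = rec X. a.(X + X + X\{a})\{a} + b.0 has moves —a→ m1, —b→ m2
  m1 = ((rec X. a.(X + X + X\{a})\{a} + b.0) + (rec X. a.(X + X + X\{a})\{a} + b.0) + (rec X. a.(X + X + X\{a})\{a} + b.0)\{a})\{a} has moves —b→ m3, —b→ m4
  m2 = 0 has moves deadlocked
  m3 = 0\{a} has moves deadlocked
  m4 = 0\{a}\{a} has moves deadlocked
Q's transition system — 2 states:
  n0 = rec X. a.(X + X + X\{a})\{a} has moves —a→ n1
  n1 = ((rec X. a.(X + X + X\{a})\{a}) + (rec X. a.(X + X + X\{a})\{a}) + (rec X. a.(X + X + X\{a})\{a})\{a})\{a} has moves deadlocked
Partition-refinement fixed point:
  B0 = {m0}
  B1 = {m2, m3, m4, n1}
  B2 = {m1}
  B3 = {n0}
m0 ∈ B0, n0 ∈ B3 → different blocks

NO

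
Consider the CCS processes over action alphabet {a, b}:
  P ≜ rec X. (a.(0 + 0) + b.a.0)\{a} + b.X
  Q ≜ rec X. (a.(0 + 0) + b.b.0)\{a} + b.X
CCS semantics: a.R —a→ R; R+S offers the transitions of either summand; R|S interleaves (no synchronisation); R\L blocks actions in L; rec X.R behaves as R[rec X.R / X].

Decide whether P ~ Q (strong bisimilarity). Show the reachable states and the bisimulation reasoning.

Reachable graph of P (2 states):
  u0 = rec X. (a.(0 + 0) + b.a.0)\{a} + b.X has moves =b=> u0, =b=> u1
  u1 = (a.0)\{a} has moves deadlocked
Reachable graph of Q (3 states):
  v0 = rec X. (a.(0 + 0) + b.b.0)\{a} + b.X has moves =b=> v0, =b=> v1
  v1 = (b.0)\{a} has moves =b=> v2
  v2 = 0\{a} has moves deadlocked
Coarsest stable partition (strong bisimilarity classes):
  B0 = {u0}
  B1 = {u1, v2}
  B2 = {v0}
  B3 = {v1}
u0 ∈ B0, v0 ∈ B2 → different blocks

NO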